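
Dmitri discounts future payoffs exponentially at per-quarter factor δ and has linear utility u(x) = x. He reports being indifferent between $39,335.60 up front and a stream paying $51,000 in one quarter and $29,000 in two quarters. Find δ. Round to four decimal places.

δ ≈ 0.5800

Present value of the stream is 51000·δ + 29000·δ². Indifference gives 51000δ + 29000δ² = 39335.60.
That is, 29000δ² + 51000δ − 39335.60 = 0, a quadratic in δ.
By the quadratic formula (taking the positive root), δ = (−51000 + √7163929600.00) / 58000 ≈ 0.5800.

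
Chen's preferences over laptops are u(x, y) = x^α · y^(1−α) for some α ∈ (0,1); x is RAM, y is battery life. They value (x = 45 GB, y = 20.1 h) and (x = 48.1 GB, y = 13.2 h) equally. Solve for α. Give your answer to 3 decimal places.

Indifference: 45^α · 20.1^(1−α) = 48.1^α · 13.2^(1−α).
Rearrange to (45/48.1)^α = (13.2/20.1)^(1−α) and take logs: α·-0.066620 = (1−α)·-0.420503.
Thus α·(-0.487123) = -0.420503, so α = -0.420503/-0.487123 ≈ 0.863.

α ≈ 0.863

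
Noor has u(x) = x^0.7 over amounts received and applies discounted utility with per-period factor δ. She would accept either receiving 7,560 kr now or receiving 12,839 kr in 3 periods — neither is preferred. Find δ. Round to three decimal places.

δ ≈ 0.884

The payoff in 3 periods is discounted by δ^3, so u(7560) = δ^3·u(12839) and δ^3 = u(7560)/u(12839).
Since u(x) = x^0.7, δ^3 = (7560/12839)^0.7 = 0.58883^0.7 = 0.69023.
So δ = 0.69023^(1/3) ≈ 0.884.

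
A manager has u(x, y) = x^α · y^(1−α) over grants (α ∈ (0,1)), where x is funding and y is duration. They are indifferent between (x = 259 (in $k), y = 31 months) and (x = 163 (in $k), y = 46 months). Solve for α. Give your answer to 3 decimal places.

α ≈ 0.460

Set the two utilities equal: 259^α·31^(1−α) = 163^α·46^(1−α).
Taking logs: α·ln 259 + (1−α)·ln 31 = α·ln 163 + (1−α)·ln 46, i.e. α·0.463078 = (1−α)·0.394654.
So α/(1−α) = (0.394654)/(0.463078) = 0.852241, and α = 0.852241/1.852241 ≈ 0.460.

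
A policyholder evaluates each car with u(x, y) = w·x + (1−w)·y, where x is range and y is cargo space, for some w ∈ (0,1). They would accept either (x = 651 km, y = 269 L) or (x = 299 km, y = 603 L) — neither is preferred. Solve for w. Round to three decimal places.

w = 0.487

Equating utilities: w·651 + (1−w)·269 = w·299 + (1−w)·603.
w·(651−299) = (1−w)·(603−269), i.e. w·352 = (1−w)·334.
So w/(1−w) = 334/352 = 0.9489, giving w = 334/(352+334) = 0.487.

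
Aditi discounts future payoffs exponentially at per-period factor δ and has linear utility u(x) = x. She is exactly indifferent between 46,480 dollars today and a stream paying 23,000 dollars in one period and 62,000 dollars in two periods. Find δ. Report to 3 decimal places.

δ ≈ 0.700

The stream is worth 23000δ + 62000δ² today, so 23000δ + 62000δ² = 46480.
Rearranged: 62000δ² + 23000δ − 46480 = 0.
By the quadratic formula (taking the positive root), δ = (−23000 + √12056040000.00) / 124000 ≈ 0.700.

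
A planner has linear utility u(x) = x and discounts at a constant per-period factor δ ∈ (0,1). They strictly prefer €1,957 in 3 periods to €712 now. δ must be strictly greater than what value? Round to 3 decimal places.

Under u(x) = x this choice says 712 < δ^3·1957.
Hence δ^3 > 712/1957 = 0.36382, and x ↦ x^(1/3) is increasing on (0,∞).
δ > (712/1957)^(1/3) ≈ 0.714.

δ > 0.714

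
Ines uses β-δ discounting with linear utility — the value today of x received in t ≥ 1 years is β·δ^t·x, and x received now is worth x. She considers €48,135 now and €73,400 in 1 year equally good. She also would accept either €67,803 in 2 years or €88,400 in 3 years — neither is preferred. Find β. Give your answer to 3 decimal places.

The second indifference involves only future payoffs, so β cancels: β·δ^2·67803 = β·δ^3·88400, giving δ = 67803/88400 = 0.76700.
The first indifference: 48135 = β·δ·73400, so β = 48135/(δ·73400) = 48135/(0.76700·73400) ≈ 0.855.

β ≈ 0.855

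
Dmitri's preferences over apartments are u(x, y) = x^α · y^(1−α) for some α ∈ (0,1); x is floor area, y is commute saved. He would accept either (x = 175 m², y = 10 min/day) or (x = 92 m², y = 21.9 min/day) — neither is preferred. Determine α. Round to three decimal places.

α ≈ 0.549

Set the two utilities equal: 175^α·10^(1−α) = 92^α·21.9^(1−α).
Taking logs: α·ln 175 + (1−α)·ln 10 = α·ln 92 + (1−α)·ln 21.9, i.e. α·0.642997 = (1−α)·0.783902.
Thus α·(1.426899) = 0.783902, so α = 0.783902/1.426899 ≈ 0.549.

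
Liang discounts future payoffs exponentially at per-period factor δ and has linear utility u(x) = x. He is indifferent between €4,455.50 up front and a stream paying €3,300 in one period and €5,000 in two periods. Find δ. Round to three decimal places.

δ ≈ 0.670

Present value of the stream is 3300·δ + 5000·δ². Indifference gives 3300δ + 5000δ² = 4455.50.
So 5000δ² + 3300δ − 4455.50 = 0.
The positive root is δ = [−3300 + √(3300² + 4·5000·4455.50)] / (2·5000) = (−3300 + 10000.000)/10000 ≈ 0.670.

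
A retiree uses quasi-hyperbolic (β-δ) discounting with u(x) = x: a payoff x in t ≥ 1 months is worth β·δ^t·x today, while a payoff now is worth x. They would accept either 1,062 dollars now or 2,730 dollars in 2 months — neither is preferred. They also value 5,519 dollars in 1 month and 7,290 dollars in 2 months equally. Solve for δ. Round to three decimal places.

δ ≈ 0.757

Both payoffs in the second observation are in the future, so β drops out: δ^1·5519 = δ^2·7290 ⇒ δ = 5519/7290 = 0.75706.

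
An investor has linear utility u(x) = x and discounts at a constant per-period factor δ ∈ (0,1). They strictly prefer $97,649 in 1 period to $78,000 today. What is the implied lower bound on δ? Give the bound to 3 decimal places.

δ > 0.799

The preference means 78000 < δ·97649.
Dividing through by 97649 gives δ > 0.79878.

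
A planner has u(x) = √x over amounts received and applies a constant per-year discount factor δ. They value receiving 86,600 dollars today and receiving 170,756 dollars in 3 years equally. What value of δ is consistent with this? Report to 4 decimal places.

Indifference means u(86600) = δ^3 · u(170756), so δ^3 = u(86600)/u(170756).
Since u(x) = √x, δ^3 = √(86600/170756) = 0.71215.
Hence δ = (0.71215)^(1/3) = 0.893011.

δ ≈ 0.8930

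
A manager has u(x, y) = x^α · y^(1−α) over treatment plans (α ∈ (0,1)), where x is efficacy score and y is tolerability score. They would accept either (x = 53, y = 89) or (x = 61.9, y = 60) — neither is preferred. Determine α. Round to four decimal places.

α ≈ 0.7175

Indifference: 53^α · 89^(1−α) = 61.9^α · 60^(1−α).
Taking logs: α·ln 53 + (1−α)·ln 89 = α·ln 61.9 + (1−α)·ln 60, i.e. α·-0.1552283 = (1−α)·-0.3942918.
With A = -0.1552283 and B = -0.3942918: α·A = (1−α)·B, so α = B/(A+B) = -0.3942918/-0.5495201 ≈ 0.7175.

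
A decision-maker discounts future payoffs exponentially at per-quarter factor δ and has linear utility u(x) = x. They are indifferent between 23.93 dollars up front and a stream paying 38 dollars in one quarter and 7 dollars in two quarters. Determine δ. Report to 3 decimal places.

δ ≈ 0.570

The stream is worth 38δ + 7δ² today, so 38δ + 7δ² = 23.93.
Rearranged: 7δ² + 38δ − 23.93 = 0.
δ = (−38 + √(38² + 4·7·23.93)) / (2·7) = (−38 + √2114.04) / 14 ≈ 0.570.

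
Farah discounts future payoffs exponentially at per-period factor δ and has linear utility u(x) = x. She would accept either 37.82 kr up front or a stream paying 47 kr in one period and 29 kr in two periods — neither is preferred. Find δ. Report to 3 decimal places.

δ ≈ 0.590

Equating present values: 37.82 = 47δ + 29δ².
That is, 29δ² + 47δ − 37.82 = 0, a quadratic in δ.
δ = (−47 + √(47² + 4·29·37.82)) / (2·29) = (−47 + √6596.12) / 58 ≈ 0.590.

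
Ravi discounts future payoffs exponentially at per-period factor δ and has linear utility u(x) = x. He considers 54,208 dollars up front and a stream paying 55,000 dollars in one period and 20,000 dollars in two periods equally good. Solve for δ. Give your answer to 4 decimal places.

δ ≈ 0.7700

The stream is worth 55000δ + 20000δ² today, so 55000δ + 20000δ² = 54208.
So 20000δ² + 55000δ − 54208 = 0.
The positive root is δ = [−55000 + √(55000² + 4·20000·54208)] / (2·20000) = (−55000 + 85800.000)/40000 ≈ 0.7700.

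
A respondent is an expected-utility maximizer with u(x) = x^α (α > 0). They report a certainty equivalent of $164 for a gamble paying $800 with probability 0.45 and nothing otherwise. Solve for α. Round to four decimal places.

α ≈ 0.5039

Since u(0) = 0, the lottery's EU is 0.45·800^α.
Setting u(164) equal to that: 164^α = 0.45·800^α ⇒ (164/800)^α = 0.45.
α = ln(0.45) / ln(164/800) = -0.7985077/-1.5847453 ≈ 0.5039.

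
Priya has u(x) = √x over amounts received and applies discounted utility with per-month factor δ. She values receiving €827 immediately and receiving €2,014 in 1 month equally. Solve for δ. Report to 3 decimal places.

Indifference means u(827) = δ · u(2014), so δ = u(827)/u(2014).
With u(x) = √x: δ = √827/√2014 = √(827/2014) = 0.64080.

δ ≈ 0.641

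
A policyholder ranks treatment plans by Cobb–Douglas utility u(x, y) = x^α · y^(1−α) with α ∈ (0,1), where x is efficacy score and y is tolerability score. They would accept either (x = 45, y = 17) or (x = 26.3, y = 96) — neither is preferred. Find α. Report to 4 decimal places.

The Cobb–Douglas utilities coincide, so 45^α·17^(1−α) = 26.3^α·96^(1−α).
Taking logs: α·ln 45 + (1−α)·ln 17 = α·ln 26.3 + (1−α)·ln 96, i.e. α·0.5370936 = (1−α)·1.7311348.
So α/(1−α) = (1.7311348)/(0.5370936) = 3.2231529, and α = 3.2231529/4.2231529 ≈ 0.7632.

α ≈ 0.7632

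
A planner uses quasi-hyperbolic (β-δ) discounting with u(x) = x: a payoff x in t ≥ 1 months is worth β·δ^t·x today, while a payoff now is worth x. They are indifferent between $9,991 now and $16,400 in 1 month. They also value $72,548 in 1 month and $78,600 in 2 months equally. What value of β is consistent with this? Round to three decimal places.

β ≈ 0.660

Both payoffs in the second observation are in the future, so β drops out: δ^1·72548 = δ^2·78600 ⇒ δ = 72548/78600 = 0.92300.
Now use the now-vs-future pair: 9991 = β·δ·16400 gives β = 9991/(0.92300·16400) ≈ 0.660.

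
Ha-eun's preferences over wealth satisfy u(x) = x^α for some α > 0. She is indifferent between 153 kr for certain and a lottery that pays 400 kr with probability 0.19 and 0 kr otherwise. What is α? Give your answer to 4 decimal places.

Since u(0) = 0, the lottery's EU is 0.19·400^α.
Indifference: 153^α = 0.19·400^α, so (153/400)^α = 0.19.
Taking logs: α·ln(153/400) = ln(0.19), so α = -1.6607312 / -0.9610266 ≈ 1.7281.

α ≈ 1.7281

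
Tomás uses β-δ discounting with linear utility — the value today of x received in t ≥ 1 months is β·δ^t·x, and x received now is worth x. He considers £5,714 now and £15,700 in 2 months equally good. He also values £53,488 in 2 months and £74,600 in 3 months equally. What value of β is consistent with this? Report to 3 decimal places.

β ≈ 0.708

The second indifference involves only future payoffs, so β cancels: β·δ^2·53488 = β·δ^3·74600, giving δ = 53488/74600 = 0.71700.
Now use the now-vs-future pair: 5714 = β·δ^2·15700 gives β = 5714/(0.51409·15700) ≈ 0.708.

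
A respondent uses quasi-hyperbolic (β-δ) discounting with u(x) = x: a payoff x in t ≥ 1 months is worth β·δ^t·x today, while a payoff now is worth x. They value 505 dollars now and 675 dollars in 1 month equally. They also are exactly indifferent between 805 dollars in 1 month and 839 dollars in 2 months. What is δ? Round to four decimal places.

δ ≈ 0.9595

Both payoffs in the second observation are in the future, so β drops out: δ^1·805 = δ^2·839 ⇒ δ = 805/839 = 0.95948.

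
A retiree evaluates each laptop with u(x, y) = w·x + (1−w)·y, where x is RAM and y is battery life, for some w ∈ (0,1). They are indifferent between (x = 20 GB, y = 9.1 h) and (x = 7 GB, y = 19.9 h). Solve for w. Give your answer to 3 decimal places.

w = 0.454

u(20,9.1) = u(7,19.9) means w·20 + (1−w)·9.1 = w·7 + (1−w)·19.9.
w·(20−7) = (1−w)·(19.9−9.1), i.e. w·13 = (1−w)·10.8.
So w/(1−w) = 10.8/13 = 0.8308, giving w = 10.8/(13+10.8) = 0.454.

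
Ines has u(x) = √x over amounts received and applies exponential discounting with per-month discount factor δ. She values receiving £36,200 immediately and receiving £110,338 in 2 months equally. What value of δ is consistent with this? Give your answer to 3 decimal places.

Indifference means u(36200) = δ^2 · u(110338), so δ^2 = u(36200)/u(110338).
Since u(x) = √x, δ^2 = √(36200/110338) = 0.57279.
Taking the square root: δ = 0.57279^(1/2) ≈ 0.757.

δ ≈ 0.757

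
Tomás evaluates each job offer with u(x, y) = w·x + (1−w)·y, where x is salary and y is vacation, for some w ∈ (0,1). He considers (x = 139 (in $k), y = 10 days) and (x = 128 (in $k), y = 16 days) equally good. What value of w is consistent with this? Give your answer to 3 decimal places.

w = 0.353

Equating utilities: w·139 + (1−w)·10 = w·128 + (1−w)·16.
Rearranging, 11·w − 6·(1−w) = 0.
Hence w = 6/(11+6) = 6/17 = 0.353.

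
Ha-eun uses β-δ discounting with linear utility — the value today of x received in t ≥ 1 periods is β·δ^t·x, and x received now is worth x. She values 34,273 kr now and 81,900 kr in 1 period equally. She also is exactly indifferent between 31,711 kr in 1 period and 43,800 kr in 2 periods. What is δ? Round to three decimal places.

δ ≈ 0.724

From the later pair, β·δ^1·31711 = β·δ^2·43800; dividing through, δ = 31711/43800 = 0.72400.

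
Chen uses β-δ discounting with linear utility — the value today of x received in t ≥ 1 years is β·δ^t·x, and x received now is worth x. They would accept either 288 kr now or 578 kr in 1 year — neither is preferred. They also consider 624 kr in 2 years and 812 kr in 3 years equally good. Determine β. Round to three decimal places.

From the later pair, β·δ^2·624 = β·δ^3·812; dividing through, δ = 624/812 = 0.76847.
Substituting δ into 288 = β·δ·578: β = 288/(444.177) ≈ 0.648.

β ≈ 0.648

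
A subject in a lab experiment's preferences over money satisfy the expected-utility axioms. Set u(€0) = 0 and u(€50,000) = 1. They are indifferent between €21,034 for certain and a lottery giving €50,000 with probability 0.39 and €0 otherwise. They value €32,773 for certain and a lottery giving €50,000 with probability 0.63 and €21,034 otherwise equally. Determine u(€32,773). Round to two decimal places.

0.77

From the first indifference, u(€21,034) = 0.39·u(€50,000) + 0.61·u(€0) = 0.39·1 + 0.61·0 = 0.39.
Then u(€32,773) = 0.63·u(€50,000) + 0.37·u(€21,034) = 0.63·1.00 + 0.37·0.39 = 0.7743.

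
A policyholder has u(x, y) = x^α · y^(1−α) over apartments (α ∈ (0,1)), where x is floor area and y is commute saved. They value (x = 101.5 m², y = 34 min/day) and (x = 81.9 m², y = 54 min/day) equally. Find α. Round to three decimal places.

α ≈ 0.683

The Cobb–Douglas utilities coincide, so 101.5^α·34^(1−α) = 81.9^α·54^(1−α).
Taking logs: α·ln 101.5 + (1−α)·ln 34 = α·ln 81.9 + (1−α)·ln 54, i.e. α·0.214560 = (1−α)·0.462624.
Thus α·(0.677184) = 0.462624, so α = 0.462624/0.677184 ≈ 0.683.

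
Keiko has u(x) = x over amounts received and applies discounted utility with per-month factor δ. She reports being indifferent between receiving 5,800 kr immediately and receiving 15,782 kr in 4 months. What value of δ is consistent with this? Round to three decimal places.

Indifference means u(5800) = δ^4 · u(15782), so δ^4 = u(5800)/u(15782).
With u(x) = x: δ^4 = 5800/15782 = 0.36751.
So δ = 0.36751^(1/4) ≈ 0.779.

δ ≈ 0.779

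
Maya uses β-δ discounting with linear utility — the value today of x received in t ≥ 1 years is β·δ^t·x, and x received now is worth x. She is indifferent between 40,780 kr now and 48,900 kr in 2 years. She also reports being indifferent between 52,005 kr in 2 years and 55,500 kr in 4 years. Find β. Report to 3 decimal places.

β ≈ 0.890

The second indifference involves only future payoffs, so β cancels: β·δ^2·52005 = β·δ^4·55500, giving δ^2 = 52005/55500 = 0.93703, so δ = 0.96800.
The first indifference: 40780 = β·δ^2·48900, so β = 40780/(δ^2·48900) = 40780/(0.93703·48900) ≈ 0.890.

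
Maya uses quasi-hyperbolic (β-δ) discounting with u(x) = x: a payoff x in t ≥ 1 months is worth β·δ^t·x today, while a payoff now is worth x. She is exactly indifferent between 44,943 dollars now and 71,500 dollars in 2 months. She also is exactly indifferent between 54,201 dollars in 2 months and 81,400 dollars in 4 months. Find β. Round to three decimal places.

β ≈ 0.944

From the later pair, β·δ^2·54201 = β·δ^4·81400; dividing through, δ^2 = 54201/81400 = 0.66586, so δ = 0.81600.
Substituting δ into 44943 = β·δ^2·71500: β = 44943/(47608.986) ≈ 0.944.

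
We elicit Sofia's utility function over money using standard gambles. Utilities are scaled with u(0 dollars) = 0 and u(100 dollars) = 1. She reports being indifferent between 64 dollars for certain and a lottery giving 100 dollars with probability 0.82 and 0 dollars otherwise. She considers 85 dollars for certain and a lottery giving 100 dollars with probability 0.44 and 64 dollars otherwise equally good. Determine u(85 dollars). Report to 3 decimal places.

From the first indifference, u(64 dollars) = 0.82·u(100 dollars) + 0.18·u(0 dollars) = 0.82·1 + 0.18·0 = 0.82.
Then u(85 dollars) = 0.44·u(100 dollars) + 0.56·u(64 dollars) = 0.44·1.00 + 0.56·0.82 = 0.8992.

0.899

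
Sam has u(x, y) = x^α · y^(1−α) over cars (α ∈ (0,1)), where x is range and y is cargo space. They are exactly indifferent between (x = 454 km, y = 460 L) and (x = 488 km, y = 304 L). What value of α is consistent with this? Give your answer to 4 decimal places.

Set the two utilities equal: 454^α·460^(1−α) = 488^α·304^(1−α).
(454/488)^α = (304/460)^(1−α); take logs: α·ln(454/488) = (1−α)·ln(304/460), i.e. α·-0.0722182 = (1−α)·-0.4141988.
With A = -0.0722182 and B = -0.4141988: α·A = (1−α)·B, so α = B/(A+B) = -0.4141988/-0.4864170 ≈ 0.8515.

α ≈ 0.8515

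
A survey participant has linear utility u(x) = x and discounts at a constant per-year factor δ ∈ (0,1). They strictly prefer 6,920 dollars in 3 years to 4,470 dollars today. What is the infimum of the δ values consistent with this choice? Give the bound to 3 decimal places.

The preference means 4470 < δ^3·6920.
Hence δ^3 > 4470/6920 = 0.64595, and x ↦ x^(1/3) is increasing on (0,∞).
δ > 0.64595^(1/3) = 0.864.

δ > 0.864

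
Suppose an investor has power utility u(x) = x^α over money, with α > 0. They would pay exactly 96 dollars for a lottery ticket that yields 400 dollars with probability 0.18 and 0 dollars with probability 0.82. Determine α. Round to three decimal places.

α ≈ 1.202

The lottery's expected utility is 0.18·u(400) + 0.82·u(0) = 0.18·400^α (since u(0) = 0 for α > 0).
Setting u(96) equal to that: 96^α = 0.18·400^α ⇒ (96/400)^α = 0.18.
α = ln(0.18) / ln(96/400) = -1.714798/-1.427116 ≈ 1.202.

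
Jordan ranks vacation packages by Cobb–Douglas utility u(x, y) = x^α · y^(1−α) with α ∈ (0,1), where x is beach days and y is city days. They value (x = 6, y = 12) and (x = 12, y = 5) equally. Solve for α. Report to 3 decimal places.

α ≈ 0.558

Indifference: 6^α · 12^(1−α) = 12^α · 5^(1−α).
Taking logs: α·ln 6 + (1−α)·ln 12 = α·ln 12 + (1−α)·ln 5, i.e. α·-0.693147 = (1−α)·-0.875469.
Thus α·(-1.568616) = -0.875469, so α = -0.875469/-1.568616 ≈ 0.558.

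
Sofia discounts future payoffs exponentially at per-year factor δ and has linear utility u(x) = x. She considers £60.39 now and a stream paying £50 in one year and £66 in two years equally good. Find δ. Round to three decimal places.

δ ≈ 0.650

Equating present values: 60.39 = 50δ + 66δ².
That is, 66δ² + 50δ − 60.39 = 0, a quadratic in δ.
By the quadratic formula (taking the positive root), δ = (−50 + √18442.96) / 132 ≈ 0.650.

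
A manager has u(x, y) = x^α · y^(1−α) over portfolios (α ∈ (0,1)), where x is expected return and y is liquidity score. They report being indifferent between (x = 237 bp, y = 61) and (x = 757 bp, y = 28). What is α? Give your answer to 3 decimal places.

Indifference: 237^α · 61^(1−α) = 757^α · 28^(1−α).
Taking logs: α·ln 237 + (1−α)·ln 61 = α·ln 757 + (1−α)·ln 28, i.e. α·-1.161303 = (1−α)·-0.778669.
Thus α·(-1.939972) = -0.778669, so α = -0.778669/-1.939972 ≈ 0.401.

α ≈ 0.401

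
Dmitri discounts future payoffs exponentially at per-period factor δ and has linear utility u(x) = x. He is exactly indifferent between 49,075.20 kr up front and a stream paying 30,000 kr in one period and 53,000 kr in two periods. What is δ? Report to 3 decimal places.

Equating present values: 49075.20 = 30000δ + 53000δ².
Rearranged: 53000δ² + 30000δ − 49075.20 = 0.
By the quadratic formula (taking the positive root), δ = (−30000 + √11303942400.00) / 106000 ≈ 0.720.

δ ≈ 0.720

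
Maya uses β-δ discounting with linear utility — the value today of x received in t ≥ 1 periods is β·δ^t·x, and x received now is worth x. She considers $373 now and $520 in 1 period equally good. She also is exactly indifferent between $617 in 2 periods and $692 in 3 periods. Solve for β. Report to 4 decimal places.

The second indifference involves only future payoffs, so β cancels: β·δ^2·617 = β·δ^3·692, giving δ = 617/692 = 0.89162.
Substituting δ into 373 = β·δ·520: β = 373/(463.642) ≈ 0.8045.

β ≈ 0.8045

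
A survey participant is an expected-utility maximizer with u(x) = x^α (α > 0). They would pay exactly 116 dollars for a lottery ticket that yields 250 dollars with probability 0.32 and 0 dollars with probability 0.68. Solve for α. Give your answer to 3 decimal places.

The lottery's expected utility is 0.32·u(250) + 0.68·u(0) = 0.32·250^α (since u(0) = 0 for α > 0).
Indifference: 116^α = 0.32·250^α, so (116/250)^α = 0.32.
Take logs: α = ln 0.32 / ln(116/250) ≈ 1.48389.

α ≈ 1.484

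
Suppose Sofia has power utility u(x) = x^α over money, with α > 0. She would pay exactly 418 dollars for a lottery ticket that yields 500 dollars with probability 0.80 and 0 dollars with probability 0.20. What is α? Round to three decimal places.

α ≈ 1.246

EU(lottery) = 0.80·500^α + 0.20·0 = 0.80·500^α.
Indifference: 418^α = 0.80·500^α, so (418/500)^α = 0.80.
Take logs: α = ln 0.80 / ln(418/500) ≈ 1.24573.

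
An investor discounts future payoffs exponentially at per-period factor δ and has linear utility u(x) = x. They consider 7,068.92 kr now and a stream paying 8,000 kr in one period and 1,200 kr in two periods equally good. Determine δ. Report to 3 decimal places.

δ ≈ 0.790

Present value of the stream is 8000·δ + 1200·δ². Indifference gives 8000δ + 1200δ² = 7068.92.
So 1200δ² + 8000δ − 7068.92 = 0.
By the quadratic formula (taking the positive root), δ = (−8000 + √97930816.00) / 2400 ≈ 0.790.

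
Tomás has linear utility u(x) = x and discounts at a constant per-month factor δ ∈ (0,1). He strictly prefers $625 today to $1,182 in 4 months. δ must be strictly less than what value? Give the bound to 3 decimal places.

The preference means 625 > δ^4·1182.
Dividing by 1182: δ^4 < 0.52876. Both sides are positive, so the 4th root keeps the direction.
δ < (625/1182)^(1/4) ≈ 0.853.

δ < 0.853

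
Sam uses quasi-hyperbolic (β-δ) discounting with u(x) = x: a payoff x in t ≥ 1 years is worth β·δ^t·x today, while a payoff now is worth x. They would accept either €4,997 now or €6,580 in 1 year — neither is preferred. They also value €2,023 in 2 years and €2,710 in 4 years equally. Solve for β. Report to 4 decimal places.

β ≈ 0.8790

The second indifference involves only future payoffs, so β cancels: β·δ^2·2023 = β·δ^4·2710, giving δ^2 = 2023/2710 = 0.74649, so δ = 0.86400.
Substituting δ into 4997 = β·δ·6580: β = 4997/(5685.114) ≈ 0.8790.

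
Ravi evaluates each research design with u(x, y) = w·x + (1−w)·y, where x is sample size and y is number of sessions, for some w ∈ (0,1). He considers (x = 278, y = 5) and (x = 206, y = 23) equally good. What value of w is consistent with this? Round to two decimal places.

w = 0.20

Indifference: w·278 + (1−w)·5 = w·206 + (1−w)·23.
Collecting terms: w·72 = (1−w)·18.
So w/(1−w) = 18/72 = 0.2500, giving w = 18/(72+18) = 0.20.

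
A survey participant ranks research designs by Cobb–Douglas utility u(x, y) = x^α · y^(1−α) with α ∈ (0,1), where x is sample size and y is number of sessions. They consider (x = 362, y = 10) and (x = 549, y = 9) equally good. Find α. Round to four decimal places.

Set the two utilities equal: 362^α·10^(1−α) = 549^α·9^(1−α).
(362/549)^α = (9/10)^(1−α); take logs: α·ln(362/549) = (1−α)·ln(9/10), i.e. α·-0.4164542 = (1−α)·-0.1053605.
With A = -0.4164542 and B = -0.1053605: α·A = (1−α)·B, so α = B/(A+B) = -0.1053605/-0.5218147 ≈ 0.2019.

α ≈ 0.2019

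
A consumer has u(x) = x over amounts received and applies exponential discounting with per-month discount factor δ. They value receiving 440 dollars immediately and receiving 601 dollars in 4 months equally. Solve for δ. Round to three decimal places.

Indifference means u(440) = δ^4 · u(601), so δ^4 = u(440)/u(601).
With u(x) = x: δ^4 = 440/601 = 0.73211.
Taking the 4th root: δ = 0.73211^(1/4) ≈ 0.925.

δ ≈ 0.925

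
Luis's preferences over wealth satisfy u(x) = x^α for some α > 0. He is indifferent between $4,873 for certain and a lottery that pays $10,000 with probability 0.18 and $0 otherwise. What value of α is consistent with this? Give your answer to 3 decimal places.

The lottery's expected utility is 0.18·u(10000) + 0.82·u(0) = 0.18·10000^α (since u(0) = 0 for α > 0).
Equating: 4873^α = 0.18·10000^α, i.e. 0.4873^α = 0.18.
α = ln(0.18) / ln(4873/10000) = -1.714798/-0.718875 ≈ 2.385.

α ≈ 2.385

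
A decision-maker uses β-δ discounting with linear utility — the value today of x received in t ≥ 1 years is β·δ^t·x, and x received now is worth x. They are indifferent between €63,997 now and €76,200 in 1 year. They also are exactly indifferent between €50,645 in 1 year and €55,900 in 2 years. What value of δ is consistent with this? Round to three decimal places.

δ ≈ 0.906

From the later pair, β·δ^1·50645 = β·δ^2·55900; dividing through, δ = 50645/55900 = 0.90599.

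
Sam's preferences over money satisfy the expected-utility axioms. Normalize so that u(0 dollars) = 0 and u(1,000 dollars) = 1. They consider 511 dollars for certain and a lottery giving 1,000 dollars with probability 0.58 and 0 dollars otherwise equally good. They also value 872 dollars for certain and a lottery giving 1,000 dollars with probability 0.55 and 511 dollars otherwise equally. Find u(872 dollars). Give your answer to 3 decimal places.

First, u(511 dollars) = 0.58·u(1,000 dollars) + 0.42·u(0 dollars) = 0.58.
Then u(872 dollars) = 0.55·u(1,000 dollars) + 0.45·u(511 dollars) = 0.55·1.00 + 0.45·0.58 = 0.8110.

0.811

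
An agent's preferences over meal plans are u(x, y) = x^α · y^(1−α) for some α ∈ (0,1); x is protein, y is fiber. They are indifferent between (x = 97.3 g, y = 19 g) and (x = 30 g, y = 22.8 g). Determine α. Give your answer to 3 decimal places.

Set the two utilities equal: 97.3^α·19^(1−α) = 30^α·22.8^(1−α).
Rearrange to (97.3/30)^α = (22.8/19)^(1−α) and take logs: α·1.176602 = (1−α)·0.182322.
So α/(1−α) = (0.182322)/(1.176602) = 0.154956, and α = 0.154956/1.154956 ≈ 0.134.

α ≈ 0.134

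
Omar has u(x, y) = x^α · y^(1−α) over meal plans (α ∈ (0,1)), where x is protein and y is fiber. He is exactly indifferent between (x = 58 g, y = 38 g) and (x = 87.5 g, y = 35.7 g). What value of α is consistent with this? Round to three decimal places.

α ≈ 0.132

Indifference: 58^α · 38^(1−α) = 87.5^α · 35.7^(1−α).
(58/87.5)^α = (35.7/38)^(1−α); take logs: α·ln(58/87.5) = (1−α)·ln(35.7/38), i.e. α·-0.411196 = (1−α)·-0.062435.
With A = -0.411196 and B = -0.062435: α·A = (1−α)·B, so α = B/(A+B) = -0.062435/-0.473631 ≈ 0.132.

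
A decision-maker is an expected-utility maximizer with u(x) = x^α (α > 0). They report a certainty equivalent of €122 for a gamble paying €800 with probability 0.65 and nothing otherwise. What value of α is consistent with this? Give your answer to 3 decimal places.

α ≈ 0.229

Since u(0) = 0, the lottery's EU is 0.65·800^α.
Equating: 122^α = 0.65·800^α, i.e. 0.1525^α = 0.65.
Take logs: α = ln 0.65 / ln(122/800) ≈ 0.22907.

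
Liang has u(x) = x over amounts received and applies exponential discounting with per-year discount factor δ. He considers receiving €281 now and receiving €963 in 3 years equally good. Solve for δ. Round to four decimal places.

δ ≈ 0.6633

Equating discounted utilities: u(281) = δ^3·u(963) ⇒ δ^3 = u(281)/u(963).
With u(x) = x: δ^3 = 281/963 = 0.29180.
Hence δ = (0.29180)^(1/3) = 0.663275.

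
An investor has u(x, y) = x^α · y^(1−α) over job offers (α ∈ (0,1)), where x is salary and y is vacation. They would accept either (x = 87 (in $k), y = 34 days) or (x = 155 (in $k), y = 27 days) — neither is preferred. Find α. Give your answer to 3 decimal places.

Indifference: 87^α · 34^(1−α) = 155^α · 27^(1−α).
Rearrange to (87/155)^α = (27/34)^(1−α) and take logs: α·-0.577517 = (1−α)·-0.230524.
Thus α·(-0.808041) = -0.230524, so α = -0.230524/-0.808041 ≈ 0.285.

α ≈ 0.285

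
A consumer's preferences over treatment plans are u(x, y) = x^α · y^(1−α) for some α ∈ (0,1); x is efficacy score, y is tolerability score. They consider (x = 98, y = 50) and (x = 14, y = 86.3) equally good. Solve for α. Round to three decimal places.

α ≈ 0.219

The Cobb–Douglas utilities coincide, so 98^α·50^(1−α) = 14^α·86.3^(1−α).
(98/14)^α = (86.3/50)^(1−α); take logs: α·ln(98/14) = (1−α)·ln(86.3/50), i.e. α·1.945910 = (1−α)·0.545807.
So α/(1−α) = (0.545807)/(1.945910) = 0.280489, and α = 0.280489/1.280489 ≈ 0.219.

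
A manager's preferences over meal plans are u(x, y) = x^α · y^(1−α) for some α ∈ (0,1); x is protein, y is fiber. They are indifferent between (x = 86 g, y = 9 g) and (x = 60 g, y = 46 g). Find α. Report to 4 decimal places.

α ≈ 0.8192

Set the two utilities equal: 86^α·9^(1−α) = 60^α·46^(1−α).
(86/60)^α = (46/9)^(1−α); take logs: α·ln(86/60) = (1−α)·ln(46/9), i.e. α·0.3600027 = (1−α)·1.6314168.
Thus α·(1.9914195) = 1.6314168, so α = 1.6314168/1.9914195 ≈ 0.8192.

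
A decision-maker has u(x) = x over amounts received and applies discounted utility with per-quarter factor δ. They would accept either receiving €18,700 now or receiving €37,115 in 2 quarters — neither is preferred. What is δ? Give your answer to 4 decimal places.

The payoff in 2 quarters is discounted by δ^2, so u(18700) = δ^2·u(37115) and δ^2 = u(18700)/u(37115).
With u(x) = x: δ^2 = 18700/37115 = 0.50384.
So δ = 0.50384^(1/2) ≈ 0.7098.

δ ≈ 0.7098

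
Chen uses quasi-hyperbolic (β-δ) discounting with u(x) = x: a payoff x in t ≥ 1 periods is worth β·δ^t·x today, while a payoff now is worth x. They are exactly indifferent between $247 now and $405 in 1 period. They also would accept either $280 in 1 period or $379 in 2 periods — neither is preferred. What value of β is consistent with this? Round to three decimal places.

From the later pair, β·δ^1·280 = β·δ^2·379; dividing through, δ = 280/379 = 0.73879.
Substituting δ into 247 = β·δ·405: β = 247/(299.208) ≈ 0.826.

β ≈ 0.826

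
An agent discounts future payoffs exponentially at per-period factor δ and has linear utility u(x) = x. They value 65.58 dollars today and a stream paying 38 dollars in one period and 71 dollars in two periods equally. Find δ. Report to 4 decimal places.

δ ≈ 0.7300

Equating present values: 65.58 = 38δ + 71δ².
So 71δ² + 38δ − 65.58 = 0.
δ = (−38 + √(38² + 4·71·65.58)) / (2·71) = (−38 + √20068.72) / 142 ≈ 0.7300.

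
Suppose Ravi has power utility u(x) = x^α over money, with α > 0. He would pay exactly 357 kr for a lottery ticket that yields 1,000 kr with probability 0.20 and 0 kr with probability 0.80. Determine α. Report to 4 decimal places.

The lottery's expected utility is 0.20·u(1000) + 0.80·u(0) = 0.20·1000^α (since u(0) = 0 for α > 0).
Indifference: 357^α = 0.20·1000^α, so (357/1000)^α = 0.20.
Take logs: α = ln 0.20 / ln(357/1000) ≈ 1.562532.

α ≈ 1.5625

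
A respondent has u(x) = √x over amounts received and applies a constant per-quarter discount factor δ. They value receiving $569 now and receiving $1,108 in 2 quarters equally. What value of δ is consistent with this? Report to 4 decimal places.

δ ≈ 0.8465

Indifference means u(569) = δ^2 · u(1108), so δ^2 = u(569)/u(1108).
Since u(x) = √x, δ^2 = √(569/1108) = 0.71662.
So δ = 0.71662^(1/2) ≈ 0.8465.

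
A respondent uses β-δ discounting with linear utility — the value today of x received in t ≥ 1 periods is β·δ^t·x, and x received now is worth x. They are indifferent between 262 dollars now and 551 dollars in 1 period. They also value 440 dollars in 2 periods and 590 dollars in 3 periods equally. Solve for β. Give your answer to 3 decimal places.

β ≈ 0.638

The second indifference involves only future payoffs, so β cancels: β·δ^2·440 = β·δ^3·590, giving δ = 440/590 = 0.74576.
The first indifference: 262 = β·δ·551, so β = 262/(δ·551) = 262/(0.74576·551) ≈ 0.638.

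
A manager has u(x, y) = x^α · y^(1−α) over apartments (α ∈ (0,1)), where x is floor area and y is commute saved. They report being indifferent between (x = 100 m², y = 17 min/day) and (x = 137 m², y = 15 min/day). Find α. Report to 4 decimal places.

α ≈ 0.2845

The Cobb–Douglas utilities coincide, so 100^α·17^(1−α) = 137^α·15^(1−α).
Taking logs: α·ln 100 + (1−α)·ln 17 = α·ln 137 + (1−α)·ln 15, i.e. α·-0.3148107 = (1−α)·-0.1251631.
Thus α·(-0.4399738) = -0.1251631, so α = -0.1251631/-0.4399738 ≈ 0.2845.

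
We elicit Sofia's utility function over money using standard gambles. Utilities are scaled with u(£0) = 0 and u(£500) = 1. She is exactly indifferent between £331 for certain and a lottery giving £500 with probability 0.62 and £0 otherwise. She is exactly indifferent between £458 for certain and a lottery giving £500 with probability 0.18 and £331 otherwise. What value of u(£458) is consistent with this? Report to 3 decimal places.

First, u(£331) = 0.62·u(£500) + 0.38·u(£0) = 0.62.
Chaining: u(£458) = 0.18·1.00 + 0.82·0.62 = 0.6884.

0.688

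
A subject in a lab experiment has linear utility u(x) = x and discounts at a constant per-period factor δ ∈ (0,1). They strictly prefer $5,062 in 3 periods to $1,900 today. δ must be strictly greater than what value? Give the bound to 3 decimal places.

δ > 0.721

Under u(x) = x this choice says 1900 < δ^3·5062.
So δ^3 > 1900/5062 = 0.37535; taking the cube root of both positive sides preserves the inequality.
δ > (1900/5062)^(1/3) ≈ 0.721.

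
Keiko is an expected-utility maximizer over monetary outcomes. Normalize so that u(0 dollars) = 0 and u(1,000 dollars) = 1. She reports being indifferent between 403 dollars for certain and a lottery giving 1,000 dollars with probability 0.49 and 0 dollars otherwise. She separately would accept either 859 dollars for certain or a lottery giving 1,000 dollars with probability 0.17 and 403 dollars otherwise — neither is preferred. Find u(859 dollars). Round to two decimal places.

0.58

From the first indifference, u(403 dollars) = 0.49·u(1,000 dollars) + 0.51·u(0 dollars) = 0.49·1 + 0.51·0 = 0.49.
The second indifference gives u(859 dollars) = 0.17·u(1,000 dollars) + 0.83·u(403 dollars) = 0.17·1.00 + 0.83·0.49 = 0.5767.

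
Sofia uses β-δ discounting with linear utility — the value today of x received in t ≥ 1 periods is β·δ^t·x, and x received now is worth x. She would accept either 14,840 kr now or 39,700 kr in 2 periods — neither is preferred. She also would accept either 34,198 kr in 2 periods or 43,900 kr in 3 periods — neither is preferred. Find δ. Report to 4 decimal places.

Both payoffs in the second observation are in the future, so β drops out: δ^2·34198 = δ^3·43900 ⇒ δ = 34198/43900 = 0.77900.

δ ≈ 0.7790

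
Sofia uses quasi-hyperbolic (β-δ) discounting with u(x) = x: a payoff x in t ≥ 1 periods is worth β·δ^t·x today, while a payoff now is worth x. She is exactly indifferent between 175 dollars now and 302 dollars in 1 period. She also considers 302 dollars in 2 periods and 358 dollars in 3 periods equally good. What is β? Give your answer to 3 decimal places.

Both payoffs in the second observation are in the future, so β drops out: δ^2·302 = δ^3·358 ⇒ δ = 302/358 = 0.84358.
Substituting δ into 175 = β·δ·302: β = 175/(254.760) ≈ 0.687.

β ≈ 0.687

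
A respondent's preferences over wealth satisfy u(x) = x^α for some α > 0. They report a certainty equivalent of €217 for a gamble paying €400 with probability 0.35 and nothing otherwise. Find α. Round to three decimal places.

Since u(0) = 0, the lottery's EU is 0.35·400^α.
Equating: 217^α = 0.35·400^α, i.e. 0.5425^α = 0.35.
α = ln(0.35) / ln(217/400) = -1.049822/-0.611567 ≈ 1.717.

α ≈ 1.717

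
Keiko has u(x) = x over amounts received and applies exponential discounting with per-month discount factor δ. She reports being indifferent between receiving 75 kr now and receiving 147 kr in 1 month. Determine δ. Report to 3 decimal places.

Equating discounted utilities: u(75) = δ·u(147) ⇒ δ = u(75)/u(147).
With u(x) = x: δ = 75/147 = 0.51020.

δ ≈ 0.510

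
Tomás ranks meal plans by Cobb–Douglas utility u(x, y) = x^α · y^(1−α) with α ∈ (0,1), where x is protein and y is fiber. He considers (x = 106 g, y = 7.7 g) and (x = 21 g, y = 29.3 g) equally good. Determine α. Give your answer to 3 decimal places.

Set the two utilities equal: 106^α·7.7^(1−α) = 21^α·29.3^(1−α).
Taking logs: α·ln 106 + (1−α)·ln 7.7 = α·ln 21 + (1−α)·ln 29.3, i.e. α·1.618917 = (1−α)·1.336367.
So α/(1−α) = (1.336367)/(1.618917) = 0.825470, and α = 0.825470/1.825470 ≈ 0.452.

α ≈ 0.452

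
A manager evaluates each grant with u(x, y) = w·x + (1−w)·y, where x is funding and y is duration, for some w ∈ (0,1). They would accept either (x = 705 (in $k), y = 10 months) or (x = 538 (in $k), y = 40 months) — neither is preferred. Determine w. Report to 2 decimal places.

w = 0.15

Equating utilities: w·705 + (1−w)·10 = w·538 + (1−w)·40.
Collecting terms: w·167 = (1−w)·30.
Hence w = 30/(167+30) = 30/197 = 0.15.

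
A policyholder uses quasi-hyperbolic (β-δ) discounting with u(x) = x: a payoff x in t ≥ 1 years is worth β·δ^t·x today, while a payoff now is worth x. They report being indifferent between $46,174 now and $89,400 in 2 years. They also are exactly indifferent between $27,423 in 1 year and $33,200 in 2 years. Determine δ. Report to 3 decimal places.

The second indifference involves only future payoffs, so β cancels: β·δ^1·27423 = β·δ^2·33200, giving δ = 27423/33200 = 0.82599.

δ ≈ 0.826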